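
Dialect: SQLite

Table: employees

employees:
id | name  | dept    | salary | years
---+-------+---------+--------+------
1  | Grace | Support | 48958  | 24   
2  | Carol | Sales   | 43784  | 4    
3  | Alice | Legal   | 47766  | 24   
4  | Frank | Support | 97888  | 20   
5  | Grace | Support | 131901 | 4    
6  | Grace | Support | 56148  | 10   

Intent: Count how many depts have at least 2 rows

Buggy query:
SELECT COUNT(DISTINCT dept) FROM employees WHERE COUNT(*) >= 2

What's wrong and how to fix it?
Bug: COUNT(*) cannot appear in WHERE; the per-group count doesn't exist yet

Fix: Group first with HAVING COUNT(*) >= 2, then COUNT the resulting groups

Corrected query:
SELECT COUNT(*) FROM (SELECT dept FROM employees GROUP BY dept HAVING COUNT(*) >= 2)

Result:
COUNT(*)
--------
1       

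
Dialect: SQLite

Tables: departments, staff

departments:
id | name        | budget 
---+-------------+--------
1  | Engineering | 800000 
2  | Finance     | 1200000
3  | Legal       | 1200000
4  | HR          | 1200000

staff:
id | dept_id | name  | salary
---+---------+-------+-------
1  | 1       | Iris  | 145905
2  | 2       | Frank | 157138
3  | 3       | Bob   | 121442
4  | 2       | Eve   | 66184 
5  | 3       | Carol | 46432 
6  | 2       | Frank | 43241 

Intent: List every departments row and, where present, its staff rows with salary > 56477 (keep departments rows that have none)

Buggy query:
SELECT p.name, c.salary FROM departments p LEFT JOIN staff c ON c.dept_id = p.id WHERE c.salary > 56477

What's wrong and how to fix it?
Bug: Filtering c.salary in WHERE discards the NULL rows produced by LEFT JOIN, turning it into an inner join

Fix: Put 'c.salary > 56477' in the JOIN's ON clause instead of WHERE

Corrected query:
SELECT p.name, c.salary FROM departments p LEFT JOIN staff c ON c.dept_id = p.id AND c.salary > 56477

Result:
name        | salary
------------+-------
Engineering | 145905
Finance     | 66184 
Finance     | 157138
Legal       | 121442
HR          | NULL  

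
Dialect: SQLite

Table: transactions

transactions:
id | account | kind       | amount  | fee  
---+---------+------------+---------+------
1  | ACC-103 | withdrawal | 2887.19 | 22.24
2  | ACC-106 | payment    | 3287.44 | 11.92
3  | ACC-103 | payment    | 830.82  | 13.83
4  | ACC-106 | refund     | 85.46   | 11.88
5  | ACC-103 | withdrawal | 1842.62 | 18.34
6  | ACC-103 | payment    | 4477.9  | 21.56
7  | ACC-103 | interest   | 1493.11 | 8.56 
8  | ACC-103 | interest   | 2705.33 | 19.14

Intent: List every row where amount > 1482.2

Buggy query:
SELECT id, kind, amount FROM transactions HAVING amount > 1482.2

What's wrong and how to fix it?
Bug: This is a non-aggregate query (no GROUP BY, no aggregates), so in SQLite the HAVING clause is invalid here; a row-level condition belongs in WHERE

Fix: Use WHERE for row-level filtering

Corrected query:
SELECT id, kind, amount FROM transactions WHERE amount > 1482.2

Result:
id | kind       | amount 
---+------------+--------
1  | withdrawal | 2887.19
2  | payment    | 3287.44
5  | withdrawal | 1842.62
6  | payment    | 4477.9 
7  | interest   | 1493.11
8  | interest   | 2705.33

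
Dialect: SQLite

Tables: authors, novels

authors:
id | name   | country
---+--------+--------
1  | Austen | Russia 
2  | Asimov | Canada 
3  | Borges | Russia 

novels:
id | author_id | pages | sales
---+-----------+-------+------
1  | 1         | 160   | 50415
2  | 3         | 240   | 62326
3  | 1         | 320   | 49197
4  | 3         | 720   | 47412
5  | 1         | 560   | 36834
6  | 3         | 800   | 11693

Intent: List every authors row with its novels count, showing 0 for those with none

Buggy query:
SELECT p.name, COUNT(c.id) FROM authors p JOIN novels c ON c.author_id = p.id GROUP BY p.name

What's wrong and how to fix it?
Bug: INNER JOIN drops authors rows that have no matching novels rows

Fix: Switch to LEFT JOIN to retain unmatched parent rows

Corrected query:
SELECT p.name, COUNT(c.id) FROM authors p LEFT JOIN novels c ON c.author_id = p.id GROUP BY p.name

Result:
name   | COUNT(c.id)
-------+------------
Asimov | 0          
Austen | 3          
Borges | 3          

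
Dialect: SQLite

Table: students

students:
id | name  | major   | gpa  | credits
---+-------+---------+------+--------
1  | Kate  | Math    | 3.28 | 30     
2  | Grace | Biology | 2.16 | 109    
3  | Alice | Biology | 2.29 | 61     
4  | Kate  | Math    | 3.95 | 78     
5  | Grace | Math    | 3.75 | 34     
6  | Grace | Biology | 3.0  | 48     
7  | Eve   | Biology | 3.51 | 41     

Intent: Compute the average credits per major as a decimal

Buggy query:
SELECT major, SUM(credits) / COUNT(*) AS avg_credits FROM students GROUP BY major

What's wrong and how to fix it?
Bug: Both operands are integers, so '/' performs integer division and truncates

Fix: Cast one side to REAL so the division keeps the fractional part

Corrected query:
SELECT major, SUM(credits) * 1.0 / COUNT(*) AS avg_credits FROM students GROUP BY major

Result:
major   | avg_credits
--------+------------
Biology | 64.75      
Math    | 47.333333  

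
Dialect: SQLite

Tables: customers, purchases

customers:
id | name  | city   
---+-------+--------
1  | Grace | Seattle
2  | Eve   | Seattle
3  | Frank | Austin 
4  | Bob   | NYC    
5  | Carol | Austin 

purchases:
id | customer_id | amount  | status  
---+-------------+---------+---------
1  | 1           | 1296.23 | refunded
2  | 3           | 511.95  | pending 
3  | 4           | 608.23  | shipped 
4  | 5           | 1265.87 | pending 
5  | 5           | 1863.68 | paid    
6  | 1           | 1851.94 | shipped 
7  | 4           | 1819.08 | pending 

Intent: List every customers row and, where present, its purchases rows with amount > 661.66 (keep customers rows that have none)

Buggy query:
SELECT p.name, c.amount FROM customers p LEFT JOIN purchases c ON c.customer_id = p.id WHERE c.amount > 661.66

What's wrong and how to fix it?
Bug: A WHERE condition on the right-hand table after LEFT JOIN drops unmatched parents

Fix: Move the right-table condition into the ON clause so unmatched parents are kept

Corrected query:
SELECT p.name, c.amount FROM customers p LEFT JOIN purchases c ON c.customer_id = p.id AND c.amount > 661.66

Result:
name  | amount 
------+--------
Grace | 1296.23
Grace | 1851.94
Eve   | NULL   
Frank | NULL   
Bob   | 1819.08
Carol | 1265.87
Carol | 1863.68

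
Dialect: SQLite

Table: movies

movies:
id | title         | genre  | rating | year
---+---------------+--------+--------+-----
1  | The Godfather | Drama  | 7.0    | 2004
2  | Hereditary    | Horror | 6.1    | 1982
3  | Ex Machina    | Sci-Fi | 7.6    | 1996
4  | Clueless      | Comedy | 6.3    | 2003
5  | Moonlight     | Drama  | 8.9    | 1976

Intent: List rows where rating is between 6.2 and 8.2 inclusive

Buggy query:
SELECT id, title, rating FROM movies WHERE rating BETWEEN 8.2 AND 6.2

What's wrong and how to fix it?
Bug: The bounds are reversed; BETWEEN a AND b requires a <= b to match anything

Fix: Swap the bounds so the smaller value comes first

Corrected query:
SELECT id, title, rating FROM movies WHERE rating BETWEEN 6.2 AND 8.2

Result:
id | title         | rating
---+---------------+-------
1  | The Godfather | 7     
3  | Ex Machina    | 7.6   
4  | Clueless      | 6.3   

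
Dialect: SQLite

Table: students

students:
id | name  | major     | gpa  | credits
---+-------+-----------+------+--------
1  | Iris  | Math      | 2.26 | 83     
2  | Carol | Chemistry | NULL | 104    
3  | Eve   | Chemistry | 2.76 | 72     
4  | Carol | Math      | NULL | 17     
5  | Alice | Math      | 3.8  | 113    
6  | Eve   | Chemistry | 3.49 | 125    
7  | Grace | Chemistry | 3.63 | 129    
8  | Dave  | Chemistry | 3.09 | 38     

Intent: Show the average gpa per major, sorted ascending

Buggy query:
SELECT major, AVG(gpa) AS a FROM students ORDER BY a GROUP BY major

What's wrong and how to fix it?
Bug: GROUP BY must precede ORDER BY

Fix: Reorder: SELECT … FROM … GROUP BY … ORDER BY …

Corrected query:
SELECT major, AVG(gpa) AS a FROM students GROUP BY major ORDER BY a

Result:
major     | a     
----------+-------
Math      | 3.03  
Chemistry | 3.2425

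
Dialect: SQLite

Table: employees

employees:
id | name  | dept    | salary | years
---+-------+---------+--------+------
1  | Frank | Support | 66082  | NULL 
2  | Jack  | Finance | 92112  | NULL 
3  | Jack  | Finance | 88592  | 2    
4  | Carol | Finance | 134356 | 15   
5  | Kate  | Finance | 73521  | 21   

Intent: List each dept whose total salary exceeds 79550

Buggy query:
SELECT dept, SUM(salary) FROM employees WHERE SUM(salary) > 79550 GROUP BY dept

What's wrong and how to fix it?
Bug: SUM(salary) is an aggregate, but WHERE filters rows before aggregation

Fix: Move the aggregate condition to a HAVING clause

Corrected query:
SELECT dept, SUM(salary) FROM employees GROUP BY dept HAVING SUM(salary) > 79550

Result:
dept    | SUM(salary)
--------+------------
Finance | 388581     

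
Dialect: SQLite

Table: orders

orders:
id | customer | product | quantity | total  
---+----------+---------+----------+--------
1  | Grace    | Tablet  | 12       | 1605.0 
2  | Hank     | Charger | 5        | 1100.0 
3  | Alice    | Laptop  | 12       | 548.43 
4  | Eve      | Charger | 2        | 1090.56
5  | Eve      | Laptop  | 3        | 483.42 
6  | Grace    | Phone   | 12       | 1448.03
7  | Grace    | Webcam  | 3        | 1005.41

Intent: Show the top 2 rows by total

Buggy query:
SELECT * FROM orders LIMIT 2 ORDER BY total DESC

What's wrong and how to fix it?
Bug: ORDER BY cannot follow LIMIT; LIMIT is the final clause

Fix: Swap the clauses: ORDER BY first, then LIMIT

Corrected query:
SELECT * FROM orders ORDER BY total DESC LIMIT 2

Result:
id | customer | product | quantity | total  
---+----------+---------+----------+--------
1  | Grace    | Tablet  | 12       | 1605   
6  | Grace    | Phone   | 12       | 1448.03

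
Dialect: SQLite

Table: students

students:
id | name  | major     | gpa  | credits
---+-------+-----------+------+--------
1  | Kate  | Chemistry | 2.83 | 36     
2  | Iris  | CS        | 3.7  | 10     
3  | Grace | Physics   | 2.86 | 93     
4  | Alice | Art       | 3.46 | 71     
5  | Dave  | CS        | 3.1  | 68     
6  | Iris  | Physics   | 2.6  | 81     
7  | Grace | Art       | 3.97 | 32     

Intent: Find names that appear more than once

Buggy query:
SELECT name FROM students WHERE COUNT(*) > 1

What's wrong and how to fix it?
Bug: COUNT(*) is an aggregate and cannot be used in WHERE

Fix: GROUP BY name, then filter groups with HAVING COUNT(*) > 1

Corrected query:
SELECT name FROM students GROUP BY name HAVING COUNT(*) > 1

Result:
name 
-----
Grace
Iris 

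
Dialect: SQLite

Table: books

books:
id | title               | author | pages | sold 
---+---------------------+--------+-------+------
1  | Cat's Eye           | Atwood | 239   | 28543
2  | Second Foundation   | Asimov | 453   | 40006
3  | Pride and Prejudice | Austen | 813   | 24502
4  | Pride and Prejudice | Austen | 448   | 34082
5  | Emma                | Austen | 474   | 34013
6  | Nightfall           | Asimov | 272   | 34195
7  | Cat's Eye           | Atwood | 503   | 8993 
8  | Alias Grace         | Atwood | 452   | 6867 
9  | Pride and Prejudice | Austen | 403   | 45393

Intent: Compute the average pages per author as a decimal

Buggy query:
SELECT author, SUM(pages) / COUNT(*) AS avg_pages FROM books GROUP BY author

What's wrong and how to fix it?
Bug: Both operands are integers, so '/' performs integer division and truncates

Fix: Cast one side to REAL so the division keeps the fractional part

Corrected query:
SELECT author, SUM(pages) * 1.0 / COUNT(*) AS avg_pages FROM books GROUP BY author

Result:
author | avg_pages
-------+----------
Asimov | 362.5    
Atwood | 398      
Austen | 534.5    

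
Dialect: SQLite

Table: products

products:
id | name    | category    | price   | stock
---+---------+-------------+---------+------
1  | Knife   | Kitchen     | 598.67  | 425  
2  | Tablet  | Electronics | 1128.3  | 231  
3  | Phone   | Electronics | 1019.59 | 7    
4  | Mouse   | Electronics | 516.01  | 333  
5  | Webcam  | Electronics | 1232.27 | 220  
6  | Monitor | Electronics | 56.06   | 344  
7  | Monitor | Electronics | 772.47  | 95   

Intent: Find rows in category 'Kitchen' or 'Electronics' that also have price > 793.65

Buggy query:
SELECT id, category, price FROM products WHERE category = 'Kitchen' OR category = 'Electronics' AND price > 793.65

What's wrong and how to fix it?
Bug: AND binds tighter than OR, so this parses as category = 'Kitchen' OR (category = 'Electronics' AND price > 793.65)

Fix: Group the OR with parentheses (or use IN), then AND the threshold

Corrected query:
SELECT id, category, price FROM products WHERE (category = 'Kitchen' OR category = 'Electronics') AND price > 793.65

Result:
id | category    | price  
---+-------------+--------
2  | Electronics | 1128.3 
3  | Electronics | 1019.59
5  | Electronics | 1232.27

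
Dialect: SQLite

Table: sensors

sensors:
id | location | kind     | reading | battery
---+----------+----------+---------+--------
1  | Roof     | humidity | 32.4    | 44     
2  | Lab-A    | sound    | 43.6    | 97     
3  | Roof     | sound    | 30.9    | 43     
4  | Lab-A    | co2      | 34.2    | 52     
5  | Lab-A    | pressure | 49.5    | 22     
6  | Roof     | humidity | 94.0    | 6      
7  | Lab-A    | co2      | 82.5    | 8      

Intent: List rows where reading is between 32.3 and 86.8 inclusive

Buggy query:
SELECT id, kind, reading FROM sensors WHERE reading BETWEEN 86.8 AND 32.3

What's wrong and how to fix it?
Bug: The bounds are reversed; BETWEEN a AND b requires a <= b to match anything

Fix: Write BETWEEN 32.3 AND 86.8

Corrected query:
SELECT id, kind, reading FROM sensors WHERE reading BETWEEN 32.3 AND 86.8

Result:
id | kind     | reading
---+----------+--------
1  | humidity | 32.4   
2  | sound    | 43.6   
4  | co2      | 34.2   
5  | pressure | 49.5   
7  | co2      | 82.5   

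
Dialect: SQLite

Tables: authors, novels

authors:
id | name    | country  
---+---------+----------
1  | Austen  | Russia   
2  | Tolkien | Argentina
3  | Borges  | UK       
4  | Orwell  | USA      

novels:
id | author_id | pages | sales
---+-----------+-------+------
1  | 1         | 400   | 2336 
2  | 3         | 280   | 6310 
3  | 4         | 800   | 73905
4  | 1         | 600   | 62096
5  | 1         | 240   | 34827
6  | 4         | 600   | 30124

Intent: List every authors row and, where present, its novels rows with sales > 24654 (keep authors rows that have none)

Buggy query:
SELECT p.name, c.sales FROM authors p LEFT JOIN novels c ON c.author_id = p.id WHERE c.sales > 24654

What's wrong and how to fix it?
Bug: Filtering c.sales in WHERE discards the NULL rows produced by LEFT JOIN, turning it into an inner join

Fix: Put 'c.sales > 24654' in the JOIN's ON clause instead of WHERE

Corrected query:
SELECT p.name, c.sales FROM authors p LEFT JOIN novels c ON c.author_id = p.id AND c.sales > 24654

Result:
name    | sales
--------+------
Austen  | 34827
Austen  | 62096
Tolkien | NULL 
Borges  | NULL 
Orwell  | 30124
Orwell  | 73905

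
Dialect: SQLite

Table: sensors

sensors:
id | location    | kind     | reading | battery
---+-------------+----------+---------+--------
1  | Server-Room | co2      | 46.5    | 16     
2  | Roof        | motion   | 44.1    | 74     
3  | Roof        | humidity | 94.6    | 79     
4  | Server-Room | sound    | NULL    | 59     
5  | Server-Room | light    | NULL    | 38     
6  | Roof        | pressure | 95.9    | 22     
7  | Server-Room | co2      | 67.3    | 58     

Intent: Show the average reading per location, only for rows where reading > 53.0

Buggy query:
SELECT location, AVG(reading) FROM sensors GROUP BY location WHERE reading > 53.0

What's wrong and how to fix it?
Bug: WHERE cannot follow GROUP BY

Fix: Place WHERE between FROM and GROUP BY

Corrected query:
SELECT location, AVG(reading) FROM sensors WHERE reading > 53.0 GROUP BY location

Result:
location    | AVG(reading)
------------+-------------
Roof        | 95.25       
Server-Room | 67.3        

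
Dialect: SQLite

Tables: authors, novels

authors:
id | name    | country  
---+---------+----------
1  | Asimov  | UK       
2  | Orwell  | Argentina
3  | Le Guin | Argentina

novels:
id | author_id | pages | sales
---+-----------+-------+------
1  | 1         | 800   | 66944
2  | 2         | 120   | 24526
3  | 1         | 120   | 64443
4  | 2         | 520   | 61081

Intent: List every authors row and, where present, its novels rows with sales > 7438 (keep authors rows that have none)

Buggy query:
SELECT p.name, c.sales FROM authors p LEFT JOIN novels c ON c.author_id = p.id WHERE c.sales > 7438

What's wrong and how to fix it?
Bug: A WHERE condition on the right-hand table after LEFT JOIN drops unmatched parents

Fix: Move the right-table condition into the ON clause so unmatched parents are kept

Corrected query:
SELECT p.name, c.sales FROM authors p LEFT JOIN novels c ON c.author_id = p.id AND c.sales > 7438

Result:
name    | sales
--------+------
Asimov  | 64443
Asimov  | 66944
Orwell  | 24526
Orwell  | 61081
Le Guin | NULL 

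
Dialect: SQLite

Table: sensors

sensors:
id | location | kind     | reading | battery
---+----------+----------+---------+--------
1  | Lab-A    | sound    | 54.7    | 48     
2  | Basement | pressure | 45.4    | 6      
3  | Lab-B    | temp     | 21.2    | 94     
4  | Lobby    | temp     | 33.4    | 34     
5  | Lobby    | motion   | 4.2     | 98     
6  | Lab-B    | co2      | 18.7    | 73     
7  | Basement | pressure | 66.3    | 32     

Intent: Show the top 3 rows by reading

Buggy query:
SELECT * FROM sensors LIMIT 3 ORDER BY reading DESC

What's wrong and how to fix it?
Bug: LIMIT must come after ORDER BY

Fix: Swap the clauses: ORDER BY first, then LIMIT

Corrected query:
SELECT * FROM sensors ORDER BY reading DESC LIMIT 3

Result:
id | location | kind     | reading | battery
---+----------+----------+---------+--------
7  | Basement | pressure | 66.3    | 32     
1  | Lab-A    | sound    | 54.7    | 48     
2  | Basement | pressure | 45.4    | 6      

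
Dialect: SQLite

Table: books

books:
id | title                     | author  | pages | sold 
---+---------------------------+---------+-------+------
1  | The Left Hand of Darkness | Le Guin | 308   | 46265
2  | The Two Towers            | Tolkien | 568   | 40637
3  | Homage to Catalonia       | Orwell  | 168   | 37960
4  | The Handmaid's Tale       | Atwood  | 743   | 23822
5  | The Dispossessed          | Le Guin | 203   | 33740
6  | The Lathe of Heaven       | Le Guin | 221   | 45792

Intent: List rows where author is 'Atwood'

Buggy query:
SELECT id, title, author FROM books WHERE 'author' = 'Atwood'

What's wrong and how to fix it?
Bug: Single quotes denote string literals in SQL; the column name is being compared as a constant string

Fix: Remove the quotes around the column name (or use double quotes for an identifier)

Corrected query:
SELECT id, title, author FROM books WHERE author = 'Atwood'

Result:
id | title               | author
---+---------------------+-------
4  | The Handmaid's Tale | Atwood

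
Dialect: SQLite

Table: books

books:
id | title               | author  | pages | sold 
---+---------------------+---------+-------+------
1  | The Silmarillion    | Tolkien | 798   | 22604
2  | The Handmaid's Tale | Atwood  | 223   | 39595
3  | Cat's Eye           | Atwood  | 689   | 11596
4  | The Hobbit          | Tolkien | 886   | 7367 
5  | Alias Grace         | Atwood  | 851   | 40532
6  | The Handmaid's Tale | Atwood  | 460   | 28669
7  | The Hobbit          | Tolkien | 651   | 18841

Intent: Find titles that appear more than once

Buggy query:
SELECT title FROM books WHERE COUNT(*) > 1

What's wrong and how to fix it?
Bug: COUNT(*) is an aggregate and cannot be used in WHERE

Fix: Group first, then use HAVING for the count condition

Corrected query:
SELECT title FROM books GROUP BY title HAVING COUNT(*) > 1

Result:
title              
-------------------
The Handmaid's Tale
The Hobbit         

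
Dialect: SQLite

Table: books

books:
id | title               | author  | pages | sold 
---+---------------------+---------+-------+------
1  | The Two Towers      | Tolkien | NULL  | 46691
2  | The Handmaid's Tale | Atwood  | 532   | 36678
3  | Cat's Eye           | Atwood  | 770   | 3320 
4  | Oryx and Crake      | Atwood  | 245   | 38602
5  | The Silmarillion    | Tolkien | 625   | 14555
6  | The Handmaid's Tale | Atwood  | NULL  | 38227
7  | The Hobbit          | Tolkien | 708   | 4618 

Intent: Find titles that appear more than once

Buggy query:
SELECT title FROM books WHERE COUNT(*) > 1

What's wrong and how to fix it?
Bug: COUNT(*) is an aggregate and cannot be used in WHERE

Fix: GROUP BY title, then filter groups with HAVING COUNT(*) > 1

Corrected query:
SELECT title FROM books GROUP BY title HAVING COUNT(*) > 1

Result:
title              
-------------------
The Handmaid's Tale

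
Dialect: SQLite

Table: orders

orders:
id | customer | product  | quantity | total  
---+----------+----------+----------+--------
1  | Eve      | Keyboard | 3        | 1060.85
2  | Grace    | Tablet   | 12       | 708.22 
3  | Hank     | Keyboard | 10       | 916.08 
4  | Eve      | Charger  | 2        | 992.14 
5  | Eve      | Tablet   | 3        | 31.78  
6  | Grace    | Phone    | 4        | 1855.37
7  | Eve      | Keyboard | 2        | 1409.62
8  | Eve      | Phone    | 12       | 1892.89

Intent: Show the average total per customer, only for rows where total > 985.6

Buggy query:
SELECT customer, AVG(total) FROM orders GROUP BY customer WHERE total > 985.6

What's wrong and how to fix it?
Bug: WHERE cannot follow GROUP BY

Fix: Place WHERE between FROM and GROUP BY

Corrected query:
SELECT customer, AVG(total) FROM orders WHERE total > 985.6 GROUP BY customer

Result:
customer | AVG(total)
---------+-----------
Eve      | 1338.875  
Grace    | 1855.37   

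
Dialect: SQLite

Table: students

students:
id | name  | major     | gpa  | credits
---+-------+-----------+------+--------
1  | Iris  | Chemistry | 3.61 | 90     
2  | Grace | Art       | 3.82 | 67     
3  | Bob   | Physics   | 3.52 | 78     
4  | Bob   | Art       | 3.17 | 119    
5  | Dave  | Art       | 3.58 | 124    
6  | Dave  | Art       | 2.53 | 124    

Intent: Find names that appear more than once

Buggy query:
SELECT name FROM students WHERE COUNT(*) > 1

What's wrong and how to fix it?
Bug: WHERE can't reference COUNT(*); aggregates are computed after WHERE

Fix: Group first, then use HAVING for the count condition

Corrected query:
SELECT name FROM students GROUP BY name HAVING COUNT(*) > 1

Result:
name
----
Bob 
Dave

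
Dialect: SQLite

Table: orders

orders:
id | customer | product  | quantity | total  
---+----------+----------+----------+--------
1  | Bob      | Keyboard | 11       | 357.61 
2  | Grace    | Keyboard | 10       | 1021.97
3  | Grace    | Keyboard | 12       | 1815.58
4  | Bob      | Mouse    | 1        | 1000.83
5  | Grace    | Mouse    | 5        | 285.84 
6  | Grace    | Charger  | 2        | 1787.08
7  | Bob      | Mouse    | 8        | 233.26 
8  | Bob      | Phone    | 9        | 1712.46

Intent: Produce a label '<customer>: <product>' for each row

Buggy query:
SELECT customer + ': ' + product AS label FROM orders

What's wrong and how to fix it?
Bug: SQLite uses || for string concatenation; + coerces text to numbers (yielding 0)

Fix: Replace + with || to concatenate text

Corrected query:
SELECT customer || ': ' || product AS label FROM orders

Result:
label          
---------------
Bob: Keyboard  
Grace: Keyboard
Grace: Keyboard
Bob: Mouse     
Grace: Mouse   
Grace: Charger 
Bob: Mouse     
Bob: Phone     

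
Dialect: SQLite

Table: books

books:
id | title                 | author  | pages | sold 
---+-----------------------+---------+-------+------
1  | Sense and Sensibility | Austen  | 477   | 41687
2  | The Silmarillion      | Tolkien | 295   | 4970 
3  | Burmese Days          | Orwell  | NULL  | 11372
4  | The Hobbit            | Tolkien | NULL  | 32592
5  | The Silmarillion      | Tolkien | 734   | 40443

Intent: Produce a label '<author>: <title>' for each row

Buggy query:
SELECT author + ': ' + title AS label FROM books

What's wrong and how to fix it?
Bug: SQLite uses || for string concatenation; + coerces text to numbers (yielding 0)

Fix: Use the || operator for string concatenation

Corrected query:
SELECT author || ': ' || title AS label FROM books

Result:
label                        
-----------------------------
Austen: Sense and Sensibility
Tolkien: The Silmarillion    
Orwell: Burmese Days         
Tolkien: The Hobbit          
Tolkien: The Silmarillion    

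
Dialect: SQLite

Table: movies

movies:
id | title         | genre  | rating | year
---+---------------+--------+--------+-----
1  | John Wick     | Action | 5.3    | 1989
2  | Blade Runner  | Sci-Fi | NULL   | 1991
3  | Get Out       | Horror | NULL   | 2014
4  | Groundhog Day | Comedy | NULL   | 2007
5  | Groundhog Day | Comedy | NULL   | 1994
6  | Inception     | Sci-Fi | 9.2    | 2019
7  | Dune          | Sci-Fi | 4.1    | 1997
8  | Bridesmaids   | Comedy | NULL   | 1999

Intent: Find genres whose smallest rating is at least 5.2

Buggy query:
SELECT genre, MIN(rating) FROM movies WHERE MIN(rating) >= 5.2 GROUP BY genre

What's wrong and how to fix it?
Bug: Aggregates like MIN are computed per group after WHERE runs

Fix: Use HAVING for the per-group MIN condition

Corrected query:
SELECT genre, MIN(rating) FROM movies GROUP BY genre HAVING MIN(rating) >= 5.2

Result:
genre  | MIN(rating)
-------+------------
Action | 5.3        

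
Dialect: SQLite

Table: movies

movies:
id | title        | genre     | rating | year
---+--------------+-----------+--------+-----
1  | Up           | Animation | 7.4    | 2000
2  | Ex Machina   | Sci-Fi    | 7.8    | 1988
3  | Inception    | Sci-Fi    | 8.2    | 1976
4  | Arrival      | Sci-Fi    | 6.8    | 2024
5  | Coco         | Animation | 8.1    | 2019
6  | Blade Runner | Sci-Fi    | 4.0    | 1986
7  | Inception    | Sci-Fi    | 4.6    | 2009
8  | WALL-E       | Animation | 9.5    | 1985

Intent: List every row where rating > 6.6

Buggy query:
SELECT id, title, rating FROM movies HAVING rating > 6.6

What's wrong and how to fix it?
Bug: HAVING filters the output of aggregation, but this query has no GROUP BY and no aggregate functions, so SQLite rejects it (HAVING clause on a non-aggregate query); the condition here is per row

Fix: Use WHERE for row-level filtering

Corrected query:
SELECT id, title, rating FROM movies WHERE rating > 6.6

Result:
id | title      | rating
---+------------+-------
1  | Up         | 7.4   
2  | Ex Machina | 7.8   
3  | Inception  | 8.2   
4  | Arrival    | 6.8   
5  | Coco       | 8.1   
8  | WALL-E     | 9.5   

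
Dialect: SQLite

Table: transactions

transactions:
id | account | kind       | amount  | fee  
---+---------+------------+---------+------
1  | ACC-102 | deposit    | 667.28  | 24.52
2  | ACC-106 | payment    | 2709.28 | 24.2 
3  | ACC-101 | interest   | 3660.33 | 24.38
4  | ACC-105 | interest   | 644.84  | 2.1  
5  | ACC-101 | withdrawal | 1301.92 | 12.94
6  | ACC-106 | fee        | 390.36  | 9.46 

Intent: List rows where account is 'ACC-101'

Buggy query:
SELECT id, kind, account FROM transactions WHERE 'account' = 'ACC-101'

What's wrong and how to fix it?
Bug: 'account' in single quotes is a string literal, not the column; the comparison is literal-vs-literal and never true

Fix: Reference the column as account without single quotes

Corrected query:
SELECT id, kind, account FROM transactions WHERE account = 'ACC-101'

Result:
id | kind       | account
---+------------+--------
3  | interest   | ACC-101
5  | withdrawal | ACC-101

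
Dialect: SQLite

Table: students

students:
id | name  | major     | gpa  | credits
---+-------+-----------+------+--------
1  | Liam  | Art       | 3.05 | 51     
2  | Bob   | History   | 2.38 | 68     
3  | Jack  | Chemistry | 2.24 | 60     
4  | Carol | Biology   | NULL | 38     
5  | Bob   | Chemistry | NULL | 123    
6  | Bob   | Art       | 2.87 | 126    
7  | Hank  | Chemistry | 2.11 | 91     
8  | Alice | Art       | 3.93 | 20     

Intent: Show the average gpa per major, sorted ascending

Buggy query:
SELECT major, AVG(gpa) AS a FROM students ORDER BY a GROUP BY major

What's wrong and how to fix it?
Bug: GROUP BY must precede ORDER BY

Fix: Reorder: SELECT … FROM … GROUP BY … ORDER BY …

Corrected query:
SELECT major, AVG(gpa) AS a FROM students GROUP BY major ORDER BY a

Result:
major     | a       
----------+---------
Biology   | NULL    
Chemistry | 2.175   
History   | 2.38    
Art       | 3.283333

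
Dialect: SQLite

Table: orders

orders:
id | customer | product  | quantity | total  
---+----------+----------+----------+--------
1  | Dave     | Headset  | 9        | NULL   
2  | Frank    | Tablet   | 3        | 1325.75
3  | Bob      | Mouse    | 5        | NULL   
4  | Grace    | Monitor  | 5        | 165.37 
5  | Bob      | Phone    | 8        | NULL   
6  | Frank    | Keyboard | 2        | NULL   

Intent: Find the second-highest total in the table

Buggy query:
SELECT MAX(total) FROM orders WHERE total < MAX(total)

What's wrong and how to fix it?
Bug: The inner MAX is an aggregate inside WHERE, which is not allowed

Fix: Compute the overall MAX in a subquery, then take MAX of rows below it

Corrected query:
SELECT MAX(total) FROM orders WHERE total < (SELECT MAX(total) FROM orders)

Result:
MAX(total)
----------
165.37    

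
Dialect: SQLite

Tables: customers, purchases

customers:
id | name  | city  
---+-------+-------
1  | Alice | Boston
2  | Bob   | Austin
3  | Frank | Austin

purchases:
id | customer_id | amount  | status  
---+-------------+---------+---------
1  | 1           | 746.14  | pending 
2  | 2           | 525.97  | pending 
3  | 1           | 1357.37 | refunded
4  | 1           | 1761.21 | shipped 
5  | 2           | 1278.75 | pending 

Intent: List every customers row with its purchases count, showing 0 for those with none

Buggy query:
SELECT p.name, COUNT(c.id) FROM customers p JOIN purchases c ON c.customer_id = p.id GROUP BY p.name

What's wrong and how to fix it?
Bug: An inner join excludes parents with zero children

Fix: Switch to LEFT JOIN to retain unmatched parent rows

Corrected query:
SELECT p.name, COUNT(c.id) FROM customers p LEFT JOIN purchases c ON c.customer_id = p.id GROUP BY p.name

Result:
name  | COUNT(c.id)
------+------------
Alice | 3          
Bob   | 2          
Frank | 0          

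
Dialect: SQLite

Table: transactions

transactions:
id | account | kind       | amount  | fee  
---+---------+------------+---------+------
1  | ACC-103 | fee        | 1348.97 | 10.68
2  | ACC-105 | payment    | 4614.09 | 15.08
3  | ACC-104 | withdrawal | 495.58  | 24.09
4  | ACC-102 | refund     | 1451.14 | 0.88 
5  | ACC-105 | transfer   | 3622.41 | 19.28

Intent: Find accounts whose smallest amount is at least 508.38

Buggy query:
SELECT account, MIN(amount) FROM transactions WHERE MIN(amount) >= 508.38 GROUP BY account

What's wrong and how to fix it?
Bug: MIN() in WHERE is a misuse of aggregate

Fix: Replace WHERE with HAVING after the GROUP BY

Corrected query:
SELECT account, MIN(amount) FROM transactions GROUP BY account HAVING MIN(amount) >= 508.38

Result:
account | MIN(amount)
--------+------------
ACC-102 | 1451.14    
ACC-103 | 1348.97    
ACC-105 | 3622.41    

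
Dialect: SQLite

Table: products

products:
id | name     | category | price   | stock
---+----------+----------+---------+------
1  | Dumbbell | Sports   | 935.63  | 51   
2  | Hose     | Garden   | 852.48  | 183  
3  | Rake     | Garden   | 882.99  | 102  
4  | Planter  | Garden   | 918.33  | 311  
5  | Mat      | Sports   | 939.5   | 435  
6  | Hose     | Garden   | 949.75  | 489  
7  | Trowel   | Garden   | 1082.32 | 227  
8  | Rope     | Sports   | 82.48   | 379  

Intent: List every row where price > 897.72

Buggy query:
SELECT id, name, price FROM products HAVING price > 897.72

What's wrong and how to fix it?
Bug: HAVING filters the output of aggregation, but this query has no GROUP BY and no aggregate functions, so SQLite rejects it (HAVING clause on a non-aggregate query); the condition here is per row

Fix: Use WHERE for row-level filtering

Corrected query:
SELECT id, name, price FROM products WHERE price > 897.72

Result:
id | name     | price  
---+----------+--------
1  | Dumbbell | 935.63 
4  | Planter  | 918.33 
5  | Mat      | 939.5  
6  | Hose     | 949.75 
7  | Trowel   | 1082.32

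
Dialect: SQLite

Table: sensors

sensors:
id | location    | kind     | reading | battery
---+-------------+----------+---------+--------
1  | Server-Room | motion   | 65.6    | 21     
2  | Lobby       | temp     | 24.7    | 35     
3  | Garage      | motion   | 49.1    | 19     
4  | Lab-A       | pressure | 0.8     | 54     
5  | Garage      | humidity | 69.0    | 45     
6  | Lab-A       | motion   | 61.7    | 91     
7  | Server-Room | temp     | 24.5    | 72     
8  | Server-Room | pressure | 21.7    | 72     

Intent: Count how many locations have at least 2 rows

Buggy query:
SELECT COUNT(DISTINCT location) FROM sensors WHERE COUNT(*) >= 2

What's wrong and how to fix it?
Bug: WHERE filters individual rows, not groups, so a group-level COUNT is invalid there

Fix: Group first with HAVING COUNT(*) >= 2, then COUNT the resulting groups

Corrected query:
SELECT COUNT(*) FROM (SELECT location FROM sensors GROUP BY location HAVING COUNT(*) >= 2)

Result:
COUNT(*)
--------
3       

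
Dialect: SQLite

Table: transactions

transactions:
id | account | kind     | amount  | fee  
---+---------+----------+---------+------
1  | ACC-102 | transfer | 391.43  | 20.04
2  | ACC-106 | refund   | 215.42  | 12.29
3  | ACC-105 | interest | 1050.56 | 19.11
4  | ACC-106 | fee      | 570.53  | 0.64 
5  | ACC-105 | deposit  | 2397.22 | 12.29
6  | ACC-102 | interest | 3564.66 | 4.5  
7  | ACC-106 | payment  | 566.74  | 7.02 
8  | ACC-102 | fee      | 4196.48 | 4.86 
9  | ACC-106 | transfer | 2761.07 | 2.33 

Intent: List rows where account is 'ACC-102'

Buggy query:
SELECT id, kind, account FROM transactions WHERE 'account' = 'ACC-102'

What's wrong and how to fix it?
Bug: Single quotes denote string literals in SQL; the column name is being compared as a constant string

Fix: Remove the quotes around the column name (or use double quotes for an identifier)

Corrected query:
SELECT id, kind, account FROM transactions WHERE account = 'ACC-102'

Result:
id | kind     | account
---+----------+--------
1  | transfer | ACC-102
6  | interest | ACC-102
8  | fee      | ACC-102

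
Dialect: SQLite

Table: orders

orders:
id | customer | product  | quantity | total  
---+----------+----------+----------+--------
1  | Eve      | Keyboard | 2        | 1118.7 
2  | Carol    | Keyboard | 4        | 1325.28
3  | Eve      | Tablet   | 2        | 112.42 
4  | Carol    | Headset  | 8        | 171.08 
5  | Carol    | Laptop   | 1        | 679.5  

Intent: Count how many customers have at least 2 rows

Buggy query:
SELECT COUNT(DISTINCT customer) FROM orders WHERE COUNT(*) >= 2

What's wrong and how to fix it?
Bug: COUNT(*) cannot appear in WHERE; the per-group count doesn't exist yet

Fix: Use a subquery that GROUPs and filters with HAVING, then count its rows

Corrected query:
SELECT COUNT(*) FROM (SELECT customer FROM orders GROUP BY customer HAVING COUNT(*) >= 2)

Result:
COUNT(*)
--------
2       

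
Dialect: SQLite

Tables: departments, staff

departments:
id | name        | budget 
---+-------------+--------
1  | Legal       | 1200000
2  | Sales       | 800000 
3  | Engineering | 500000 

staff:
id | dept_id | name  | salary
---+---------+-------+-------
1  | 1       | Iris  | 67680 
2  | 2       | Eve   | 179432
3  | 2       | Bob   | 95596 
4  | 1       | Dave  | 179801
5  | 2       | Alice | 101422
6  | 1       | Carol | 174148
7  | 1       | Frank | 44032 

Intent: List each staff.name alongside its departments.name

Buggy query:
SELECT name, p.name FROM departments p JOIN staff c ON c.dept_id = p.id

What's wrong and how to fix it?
Bug: Both tables have a 'name' column; the unqualified reference is ambiguous

Fix: Prefix ambiguous columns with the table alias

Corrected query:
SELECT c.name, p.name FROM departments p JOIN staff c ON c.dept_id = p.id

Result:
name  | name 
------+------
Iris  | Legal
Eve   | Sales
Bob   | Sales
Dave  | Legal
Alice | Sales
Carol | Legal
Frank | Legal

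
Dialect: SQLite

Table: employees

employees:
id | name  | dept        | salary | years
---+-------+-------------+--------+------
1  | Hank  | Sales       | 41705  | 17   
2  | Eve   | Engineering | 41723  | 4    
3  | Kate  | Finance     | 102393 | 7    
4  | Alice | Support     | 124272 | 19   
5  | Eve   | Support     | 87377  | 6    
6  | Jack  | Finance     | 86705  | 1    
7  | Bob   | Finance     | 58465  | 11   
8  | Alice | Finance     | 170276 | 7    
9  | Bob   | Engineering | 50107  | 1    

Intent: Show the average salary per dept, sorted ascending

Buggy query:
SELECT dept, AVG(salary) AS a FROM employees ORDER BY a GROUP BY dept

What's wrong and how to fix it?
Bug: GROUP BY must precede ORDER BY

Fix: Move ORDER BY to the end, after GROUP BY

Corrected query:
SELECT dept, AVG(salary) AS a FROM employees GROUP BY dept ORDER BY a

Result:
dept        | a        
------------+----------
Sales       | 41705    
Engineering | 45915    
Finance     | 104459.75
Support     | 105824.5 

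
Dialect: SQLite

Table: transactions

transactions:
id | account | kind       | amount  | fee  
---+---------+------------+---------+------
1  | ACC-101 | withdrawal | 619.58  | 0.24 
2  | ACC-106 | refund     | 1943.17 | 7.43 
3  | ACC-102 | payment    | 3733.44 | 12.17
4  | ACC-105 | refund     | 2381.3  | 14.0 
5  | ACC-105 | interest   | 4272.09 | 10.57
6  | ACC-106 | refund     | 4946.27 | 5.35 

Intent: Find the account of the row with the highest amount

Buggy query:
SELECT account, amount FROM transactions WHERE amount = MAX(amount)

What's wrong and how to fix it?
Bug: MAX(amount) is an aggregate and cannot be used directly in WHERE

Fix: Use a subquery: WHERE amount = (SELECT MAX(amount) FROM transactions)

Corrected query:
SELECT account, amount FROM transactions WHERE amount = (SELECT MAX(amount) FROM transactions)

Result:
account | amount 
--------+--------
ACC-106 | 4946.27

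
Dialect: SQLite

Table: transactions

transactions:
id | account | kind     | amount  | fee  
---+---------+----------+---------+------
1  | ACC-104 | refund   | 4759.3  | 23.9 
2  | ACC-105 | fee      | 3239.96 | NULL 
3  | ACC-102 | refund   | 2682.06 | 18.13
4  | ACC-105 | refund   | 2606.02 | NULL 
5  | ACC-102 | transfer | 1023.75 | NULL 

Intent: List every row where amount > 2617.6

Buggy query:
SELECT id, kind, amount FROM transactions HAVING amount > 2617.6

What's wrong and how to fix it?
Bug: This is a non-aggregate query (no GROUP BY, no aggregates), so in SQLite the HAVING clause is invalid here; a row-level condition belongs in WHERE

Fix: Use WHERE for row-level filtering

Corrected query:
SELECT id, kind, amount FROM transactions WHERE amount > 2617.6

Result:
id | kind   | amount 
---+--------+--------
1  | refund | 4759.3 
2  | fee    | 3239.96
3  | refund | 2682.06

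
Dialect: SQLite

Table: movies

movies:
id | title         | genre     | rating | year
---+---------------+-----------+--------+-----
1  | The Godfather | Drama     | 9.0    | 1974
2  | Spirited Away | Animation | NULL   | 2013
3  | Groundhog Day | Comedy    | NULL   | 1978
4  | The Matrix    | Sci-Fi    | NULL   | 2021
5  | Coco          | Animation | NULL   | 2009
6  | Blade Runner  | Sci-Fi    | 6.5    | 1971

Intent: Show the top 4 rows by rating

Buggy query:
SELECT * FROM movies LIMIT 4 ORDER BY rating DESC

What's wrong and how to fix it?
Bug: LIMIT must come after ORDER BY

Fix: Swap the clauses: ORDER BY first, then LIMIT

Corrected query:
SELECT * FROM movies ORDER BY rating DESC LIMIT 4

Result:
id | title         | genre     | rating | year
---+---------------+-----------+--------+-----
1  | The Godfather | Drama     | 9      | 1974
6  | Blade Runner  | Sci-Fi    | 6.5    | 1971
2  | Spirited Away | Animation | NULL   | 2013
3  | Groundhog Day | Comedy    | NULL   | 1978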